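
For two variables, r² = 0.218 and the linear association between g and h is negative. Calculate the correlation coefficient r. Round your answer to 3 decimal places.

-0.467

|r| = √0.218 = 0.467
The association is negative, so r = −0.467.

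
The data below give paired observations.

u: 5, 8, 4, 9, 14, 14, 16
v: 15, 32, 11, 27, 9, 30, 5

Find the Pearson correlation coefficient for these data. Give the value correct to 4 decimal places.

n = 7, Σu = 70, Σv = 129, Σu² = 834, Σv² = 3105, Σuv = 1244
nΣuv − ΣuΣv = 8708 − 9030 = -322
nΣu² − (Σu)² = 5838 − 4900 = 938; nΣv² − (Σv)² = 21735 − 16641 = 5094
r = -322 / √(938 × 5094) = -322 / 2185.9030 ≈ -0.1473

-0.1473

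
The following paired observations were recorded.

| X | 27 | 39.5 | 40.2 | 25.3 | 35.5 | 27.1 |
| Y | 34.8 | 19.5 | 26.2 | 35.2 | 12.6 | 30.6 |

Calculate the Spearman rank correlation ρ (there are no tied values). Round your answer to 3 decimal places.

-0.771

Rank X: 2, 5, 6, 1, 4, 3
Rank Y: 5, 2, 3, 6, 1, 4
d = rank(X) − rank(Y): -3, 3, 3, -5, 3, -1; Σd² = 62
ρ = 1 − 6Σd² / [n(n²−1)] = 1 − 6×62 / (6×35) = 1 − 372/210 ≈ -0.771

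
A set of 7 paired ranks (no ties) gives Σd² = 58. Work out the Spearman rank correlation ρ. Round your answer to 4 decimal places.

ρ = 1 − 6Σd² / [n(n²−1)] = 1 − 6×58 / (7×48)
  = 1 − 348/336 = 1 − 1.03571 ≈ -0.0357

-0.0357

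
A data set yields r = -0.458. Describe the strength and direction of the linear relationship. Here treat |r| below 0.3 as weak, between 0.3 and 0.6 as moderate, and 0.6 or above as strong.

r = -0.458 < 0 so the relationship is negative.
|r| = 0.458, which falls in the moderate range.

moderate negative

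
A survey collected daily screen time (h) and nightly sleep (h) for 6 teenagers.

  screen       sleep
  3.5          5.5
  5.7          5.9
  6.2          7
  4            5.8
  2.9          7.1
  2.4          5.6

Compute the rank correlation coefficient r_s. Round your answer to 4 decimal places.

0.3143

Rank screen: 3, 5, 6, 4, 2, 1
Rank sleep: 1, 4, 5, 3, 6, 2
d = rank(screen) − rank(sleep): 2, 1, 1, 1, -4, -1; Σd² = 24
ρ = 1 − 6Σd² / [n(n²−1)] = 1 − 6×24 / (6×35) = 1 − 144/210 ≈ 0.3143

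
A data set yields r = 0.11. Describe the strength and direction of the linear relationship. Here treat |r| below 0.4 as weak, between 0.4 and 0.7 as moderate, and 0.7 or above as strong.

weak positive

r = 0.11 > 0 so the relationship is positive.
|r| = 0.11, which falls in the weak range.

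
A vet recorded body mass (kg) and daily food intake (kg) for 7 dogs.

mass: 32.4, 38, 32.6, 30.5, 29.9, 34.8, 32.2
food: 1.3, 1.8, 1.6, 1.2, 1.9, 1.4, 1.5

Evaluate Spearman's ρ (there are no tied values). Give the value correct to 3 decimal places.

0.071

Rank mass: 4, 7, 5, 2, 1, 6, 3
Rank food: 2, 6, 5, 1, 7, 3, 4
d = rank(mass) − rank(food): 2, 1, 0, 1, -6, 3, -1; Σd² = 52
ρ = 1 − 6Σd² / [n(n²−1)] = 1 − 6×52 / (7×48) = 1 − 312/336 ≈ 0.071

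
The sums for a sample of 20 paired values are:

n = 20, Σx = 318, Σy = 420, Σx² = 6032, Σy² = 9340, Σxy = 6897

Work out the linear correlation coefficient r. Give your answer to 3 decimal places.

0.307

r = (nΣxy − ΣxΣy) / √[(nΣx² − (Σx)²)(nΣy² − (Σy)²)]
Numerator: 20×6897 − 318×420 = 4380
Denominator: √[(120640 − 101124)(186800 − 176400)] = √[19516 × 10400] = 14246.6277
r = 4380 / 14246.6277 ≈ 0.307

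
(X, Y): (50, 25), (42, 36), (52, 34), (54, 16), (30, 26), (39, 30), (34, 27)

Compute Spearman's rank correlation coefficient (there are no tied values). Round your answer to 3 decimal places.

-0.179

Rank X: 5, 4, 6, 7, 1, 3, 2
Rank Y: 2, 7, 6, 1, 3, 5, 4
d = rank(X) − rank(Y): 3, -3, 0, 6, -2, -2, -2; Σd² = 66
ρ = 1 − 6Σd² / [n(n²−1)] = 1 − 6×66 / (7×48) = 1 − 396/336 ≈ -0.179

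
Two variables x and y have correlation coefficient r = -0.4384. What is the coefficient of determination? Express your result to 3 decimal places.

r² = (-0.4384)² = 0.192

0.192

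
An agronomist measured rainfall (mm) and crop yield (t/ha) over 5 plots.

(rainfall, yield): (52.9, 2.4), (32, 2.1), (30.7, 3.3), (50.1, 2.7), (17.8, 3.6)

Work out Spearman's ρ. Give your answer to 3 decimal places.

Rank rainfall: 5, 3, 2, 4, 1
Rank yield: 2, 1, 4, 3, 5
d = rank(rainfall) − rank(yield): 3, 2, -2, 1, -4; Σd² = 34
ρ = 1 − 6Σd² / [n(n²−1)] = 1 − 6×34 / (5×24) = 1 − 204/120 ≈ -0.700

-0.700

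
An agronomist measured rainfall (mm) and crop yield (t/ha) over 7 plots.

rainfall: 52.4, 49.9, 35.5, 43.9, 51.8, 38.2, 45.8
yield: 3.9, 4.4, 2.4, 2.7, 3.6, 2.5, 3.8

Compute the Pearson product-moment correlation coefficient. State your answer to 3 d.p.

0.860

n = 7, Σx = 317.5, Σy = 23.3, Σx² = 14663.35, Σy² = 81.27, Σxy = 1083.67
nΣxy − ΣxΣy = 7585.69 − 7397.75 = 187.94
nΣx² − (Σx)² = 102643.45 − 100806.25 = 1837.2; nΣy² − (Σy)² = 568.89 − 542.89 = 26
r = 187.94 / √(1837.2 × 26) = 187.94 / 218.5571 ≈ 0.860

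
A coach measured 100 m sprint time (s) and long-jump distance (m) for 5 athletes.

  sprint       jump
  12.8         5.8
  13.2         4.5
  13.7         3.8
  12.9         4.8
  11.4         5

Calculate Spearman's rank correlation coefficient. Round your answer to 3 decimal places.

Rank sprint: 2, 4, 5, 3, 1
Rank jump: 5, 2, 1, 3, 4
d = rank(sprint) − rank(jump): -3, 2, 4, 0, -3; Σd² = 38
ρ = 1 − 6Σd² / [n(n²−1)] = 1 − 6×38 / (5×24) = 1 − 228/120 ≈ -0.900

-0.900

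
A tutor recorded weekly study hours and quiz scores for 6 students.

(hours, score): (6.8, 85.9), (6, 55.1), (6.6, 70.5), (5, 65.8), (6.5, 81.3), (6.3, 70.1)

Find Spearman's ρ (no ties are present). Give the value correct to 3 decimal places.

Rank hours: 6, 2, 5, 1, 4, 3
Rank score: 6, 1, 4, 2, 5, 3
d = rank(hours) − rank(score): 0, 1, 1, -1, -1, 0; Σd² = 4
ρ = 1 − 6Σd² / [n(n²−1)] = 1 − 6×4 / (6×35) = 1 − 24/210 ≈ 0.886

0.886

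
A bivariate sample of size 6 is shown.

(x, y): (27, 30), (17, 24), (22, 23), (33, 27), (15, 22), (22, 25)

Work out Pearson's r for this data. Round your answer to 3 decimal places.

n = 6, Σx = 136, Σy = 151, Σx² = 3300, Σy² = 3843, Σxy = 3495
nΣxy − ΣxΣy = 20970 − 20536 = 434
nΣx² − (Σx)² = 19800 − 18496 = 1304; nΣy² − (Σy)² = 23058 − 22801 = 257
r = 434 / √(1304 × 257) = 434 / 578.9024 ≈ 0.750

0.750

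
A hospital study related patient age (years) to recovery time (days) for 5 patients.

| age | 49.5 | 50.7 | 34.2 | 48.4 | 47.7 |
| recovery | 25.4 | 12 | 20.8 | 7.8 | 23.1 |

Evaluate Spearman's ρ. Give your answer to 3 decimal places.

-0.100

Rank age: 4, 5, 1, 3, 2
Rank recovery: 5, 2, 3, 1, 4
d = rank(age) − rank(recovery): -1, 3, -2, 2, -2; Σd² = 22
ρ = 1 − 6Σd² / [n(n²−1)] = 1 − 6×22 / (5×24) = 1 − 132/120 ≈ -0.100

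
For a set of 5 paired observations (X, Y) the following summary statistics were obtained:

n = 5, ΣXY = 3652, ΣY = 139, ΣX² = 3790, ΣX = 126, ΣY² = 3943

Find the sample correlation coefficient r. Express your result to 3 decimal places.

0.678

r = (nΣXY − ΣXΣY) / √[(nΣX² − (ΣX)²)(nΣY² − (ΣY)²)]
Numerator: 5×3652 − 126×139 = 746
Denominator: √[(18950 − 15876)(19715 − 19321)] = √[3074 × 394] = 1100.5253
r = 746 / 1100.5253 ≈ 0.678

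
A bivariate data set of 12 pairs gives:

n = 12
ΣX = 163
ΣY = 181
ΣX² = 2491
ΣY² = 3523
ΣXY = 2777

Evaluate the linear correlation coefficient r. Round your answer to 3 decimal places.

r = (nΣXY − ΣXΣY) / √[(nΣX² − (ΣX)²)(nΣY² − (ΣY)²)]
Numerator: 12×2777 − 163×181 = 3821
Denominator: √[(29892 − 26569)(42276 − 32761)] = √[3323 × 9515] = 5623.0192
r = 3821 / 5623.0192 ≈ 0.680

0.680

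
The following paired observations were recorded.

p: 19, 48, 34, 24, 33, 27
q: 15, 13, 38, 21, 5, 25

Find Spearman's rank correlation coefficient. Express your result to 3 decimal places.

-0.086

Rank p: 1, 6, 5, 2, 4, 3
Rank q: 3, 2, 6, 4, 1, 5
d = rank(p) − rank(q): -2, 4, -1, -2, 3, -2; Σd² = 38
ρ = 1 − 6Σd² / [n(n²−1)] = 1 − 6×38 / (6×35) = 1 − 228/210 ≈ -0.086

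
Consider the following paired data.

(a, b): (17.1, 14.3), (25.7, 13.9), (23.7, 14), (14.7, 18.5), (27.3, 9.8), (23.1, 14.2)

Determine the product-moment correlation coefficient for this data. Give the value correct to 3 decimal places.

-0.829

n = 6, Σa = 131.6, Σb = 84.7, Σa² = 3009.58, Σb² = 1233.63, Σab = 1801.07
nΣab − ΣaΣb = 10806.42 − 11146.52 = -340.1
nΣa² − (Σa)² = 18057.48 − 17318.56 = 738.92; nΣb² − (Σb)² = 7401.78 − 7174.09 = 227.69
r = -340.1 / √(738.92 × 227.69) = -340.1 / 410.1764 ≈ -0.829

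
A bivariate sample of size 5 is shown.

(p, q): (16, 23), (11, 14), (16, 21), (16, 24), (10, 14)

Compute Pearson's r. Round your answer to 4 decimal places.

n = 5, Σp = 69, Σq = 96, Σp² = 989, Σq² = 1938, Σpq = 1382
nΣpq − ΣpΣq = 6910 − 6624 = 286
nΣp² − (Σp)² = 4945 − 4761 = 184; nΣq² − (Σq)² = 9690 − 9216 = 474
r = 286 / √(184 × 474) = 286 / 295.3236 ≈ 0.9684

0.9684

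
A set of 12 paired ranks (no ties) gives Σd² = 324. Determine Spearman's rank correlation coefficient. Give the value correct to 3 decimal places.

ρ = 1 − 6Σd² / [n(n²−1)] = 1 − 6×324 / (12×143)
  = 1 − 1944/1716 = 1 − 1.1329 ≈ -0.133

-0.133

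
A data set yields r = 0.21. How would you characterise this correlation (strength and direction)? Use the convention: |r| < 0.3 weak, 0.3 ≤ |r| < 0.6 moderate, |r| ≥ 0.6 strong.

r = 0.21 > 0 so the relationship is positive.
|r| = 0.21, which falls in the weak range.

weak positive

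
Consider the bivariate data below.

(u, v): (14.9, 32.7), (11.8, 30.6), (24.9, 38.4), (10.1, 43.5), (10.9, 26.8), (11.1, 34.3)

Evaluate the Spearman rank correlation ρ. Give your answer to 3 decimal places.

-0.029

Rank u: 5, 4, 6, 1, 2, 3
Rank v: 3, 2, 5, 6, 1, 4
d = rank(u) − rank(v): 2, 2, 1, -5, 1, -1; Σd² = 36
ρ = 1 − 6Σd² / [n(n²−1)] = 1 − 6×36 / (6×35) = 1 − 216/210 ≈ -0.029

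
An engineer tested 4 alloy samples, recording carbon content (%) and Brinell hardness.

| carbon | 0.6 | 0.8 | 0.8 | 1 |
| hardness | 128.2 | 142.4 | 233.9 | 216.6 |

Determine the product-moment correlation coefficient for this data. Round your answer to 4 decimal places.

n = 4, Σx = 3.2, Σy = 721.1, Σx² = 2.64, Σy² = 138337.77, Σxy = 594.56
nΣxy − ΣxΣy = 2378.24 − 2307.52 = 70.72
nΣx² − (Σx)² = 10.56 − 10.24 = 0.32; nΣy² − (Σy)² = 553351.08 − 519985.21 = 33365.87
r = 70.72 / √(0.32 × 33365.87) = 70.72 / 103.3299 ≈ 0.6844

0.6844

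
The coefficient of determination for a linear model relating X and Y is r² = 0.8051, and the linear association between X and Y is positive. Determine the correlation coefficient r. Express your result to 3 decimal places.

0.897

|r| = √0.8051 = 0.897
The association is positive, so r = 0.897.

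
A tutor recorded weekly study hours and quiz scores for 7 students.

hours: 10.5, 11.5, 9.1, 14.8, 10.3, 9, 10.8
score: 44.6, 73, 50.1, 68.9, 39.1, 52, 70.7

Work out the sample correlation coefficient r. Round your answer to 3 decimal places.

0.572

n = 7, Σx = 76, Σy = 398.4, Σx² = 848.08, Σy² = 23806.68, Σxy = 4417.72
nΣxy − ΣxΣy = 30924.04 − 30278.4 = 645.64
nΣx² − (Σx)² = 5936.56 − 5776 = 160.56; nΣy² − (Σy)² = 166646.76 − 158722.56 = 7924.2
r = 645.64 / √(160.56 × 7924.2) = 645.64 / 1127.9670 ≈ 0.572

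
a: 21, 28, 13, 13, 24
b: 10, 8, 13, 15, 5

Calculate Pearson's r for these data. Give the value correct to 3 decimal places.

n = 5, Σa = 99, Σb = 51, Σa² = 2139, Σb² = 583, Σab = 918
nΣab − ΣaΣb = 4590 − 5049 = -459
nΣa² − (Σa)² = 10695 − 9801 = 894; nΣb² − (Σb)² = 2915 − 2601 = 314
r = -459 / √(894 × 314) = -459 / 529.8264 ≈ -0.866

-0.866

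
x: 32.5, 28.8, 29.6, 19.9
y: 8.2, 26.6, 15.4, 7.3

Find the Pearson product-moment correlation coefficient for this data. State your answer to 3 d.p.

0.281

n = 4, Σx = 110.8, Σy = 57.5, Σx² = 3157.86, Σy² = 1065.25, Σxy = 1633.69
nΣxy − ΣxΣy = 6534.76 − 6371 = 163.76
nΣx² − (Σx)² = 12631.44 − 12276.64 = 354.8; nΣy² − (Σy)² = 4261 − 3306.25 = 954.75
r = 163.76 / √(354.8 × 954.75) = 163.76 / 582.0183 ≈ 0.281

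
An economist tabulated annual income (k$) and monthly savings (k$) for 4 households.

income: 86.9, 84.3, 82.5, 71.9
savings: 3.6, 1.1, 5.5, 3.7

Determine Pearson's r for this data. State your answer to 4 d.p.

-0.1710

n = 4, Σx = 325.6, Σy = 13.9, Σx² = 26633.96, Σy² = 58.11, Σxy = 1125.35
nΣxy − ΣxΣy = 4501.4 − 4525.84 = -24.44
nΣx² − (Σx)² = 106535.84 − 106015.36 = 520.48; nΣy² − (Σy)² = 232.44 − 193.21 = 39.23
r = -24.44 / √(520.48 × 39.23) = -24.44 / 142.8931 ≈ -0.1710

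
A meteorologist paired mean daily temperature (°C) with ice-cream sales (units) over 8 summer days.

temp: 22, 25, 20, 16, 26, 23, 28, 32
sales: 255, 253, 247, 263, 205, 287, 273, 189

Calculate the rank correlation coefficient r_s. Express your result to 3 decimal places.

Rank temp: 3, 5, 2, 1, 6, 4, 7, 8
Rank sales: 5, 4, 3, 6, 2, 8, 7, 1
d = rank(temp) − rank(sales): -2, 1, -1, -5, 4, -4, 0, 7; Σd² = 112
ρ = 1 − 6Σd² / [n(n²−1)] = 1 − 6×112 / (8×63) = 1 − 672/504 ≈ -0.333

-0.333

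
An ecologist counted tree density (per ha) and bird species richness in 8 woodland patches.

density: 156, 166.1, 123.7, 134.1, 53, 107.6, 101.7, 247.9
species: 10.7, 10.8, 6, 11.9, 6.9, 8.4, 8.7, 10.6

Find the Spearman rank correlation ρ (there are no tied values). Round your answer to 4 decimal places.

0.6190

Rank density: 6, 7, 4, 5, 1, 3, 2, 8
Rank species: 6, 7, 1, 8, 2, 3, 4, 5
d = rank(density) − rank(species): 0, 0, 3, -3, -1, 0, -2, 3; Σd² = 32
ρ = 1 − 6Σd² / [n(n²−1)] = 1 − 6×32 / (8×63) = 1 − 192/504 ≈ 0.6190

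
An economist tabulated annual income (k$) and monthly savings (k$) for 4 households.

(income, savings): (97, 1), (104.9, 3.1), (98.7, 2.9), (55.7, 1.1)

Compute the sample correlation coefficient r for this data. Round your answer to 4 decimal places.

0.6317

n = 4, Σx = 356.3, Σy = 8.1, Σx² = 33257.19, Σy² = 20.23, Σxy = 769.69
nΣxy − ΣxΣy = 3078.76 − 2886.03 = 192.73
nΣx² − (Σx)² = 133028.76 − 126949.69 = 6079.07; nΣy² − (Σy)² = 80.92 − 65.61 = 15.31
r = 192.73 / √(6079.07 × 15.31) = 192.73 / 305.0747 ≈ 0.6317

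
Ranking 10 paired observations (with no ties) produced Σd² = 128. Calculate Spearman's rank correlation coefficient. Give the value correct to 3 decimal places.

0.224

ρ = 1 − 6Σd² / [n(n²−1)] = 1 − 6×128 / (10×99)
  = 1 − 768/990 = 1 − 0.7758 ≈ 0.224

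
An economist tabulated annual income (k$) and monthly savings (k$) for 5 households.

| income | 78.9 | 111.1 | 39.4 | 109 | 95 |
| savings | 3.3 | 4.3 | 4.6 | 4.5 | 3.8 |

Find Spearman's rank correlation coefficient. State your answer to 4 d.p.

-0.1000

Rank income: 2, 5, 1, 4, 3
Rank savings: 1, 3, 5, 4, 2
d = rank(income) − rank(savings): 1, 2, -4, 0, 1; Σd² = 22
ρ = 1 − 6Σd² / [n(n²−1)] = 1 − 6×22 / (5×24) = 1 − 132/120 ≈ -0.1000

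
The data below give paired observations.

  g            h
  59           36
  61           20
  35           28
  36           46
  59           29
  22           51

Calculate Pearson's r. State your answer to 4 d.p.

-0.7316

n = 6, Σg = 272, Σh = 210, Σg² = 13688, Σh² = 8038, Σgh = 8813
nΣgh − ΣgΣh = 52878 − 57120 = -4242
nΣg² − (Σg)² = 82128 − 73984 = 8144; nΣh² − (Σh)² = 48228 − 44100 = 4128
r = -4242 / √(8144 × 4128) = -4242 / 5798.1404 ≈ -0.7316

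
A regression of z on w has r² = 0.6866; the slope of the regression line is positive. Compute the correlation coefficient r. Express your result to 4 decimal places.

0.8286

|r| = √0.6866 = 0.8286
The association is positive, so r = 0.8286.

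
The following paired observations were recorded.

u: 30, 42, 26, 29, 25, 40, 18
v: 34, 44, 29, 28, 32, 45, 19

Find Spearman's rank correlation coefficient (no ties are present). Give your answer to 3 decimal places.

0.821

Rank u: 5, 7, 3, 4, 2, 6, 1
Rank v: 5, 6, 3, 2, 4, 7, 1
d = rank(u) − rank(v): 0, 1, 0, 2, -2, -1, 0; Σd² = 10
ρ = 1 − 6Σd² / [n(n²−1)] = 1 − 6×10 / (7×48) = 1 − 60/336 ≈ 0.821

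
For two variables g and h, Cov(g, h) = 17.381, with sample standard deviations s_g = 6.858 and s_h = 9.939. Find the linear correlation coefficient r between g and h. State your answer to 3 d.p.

r = Cov(g,h) / (s_g · s_h) = 17.381 / (6.858 × 9.939)
  = 17.381 / 68.1617 ≈ 0.255

0.255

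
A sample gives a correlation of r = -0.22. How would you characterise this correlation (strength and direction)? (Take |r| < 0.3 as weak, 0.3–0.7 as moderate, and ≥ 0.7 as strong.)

weak negative

r = -0.22 < 0 so the relationship is negative.
|r| = 0.22, which falls in the weak range.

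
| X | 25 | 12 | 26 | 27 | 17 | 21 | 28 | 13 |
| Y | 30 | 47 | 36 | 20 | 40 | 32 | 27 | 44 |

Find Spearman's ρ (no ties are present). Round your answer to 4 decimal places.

-0.9048

Rank X: 5, 1, 6, 7, 3, 4, 8, 2
Rank Y: 3, 8, 5, 1, 6, 4, 2, 7
d = rank(X) − rank(Y): 2, -7, 1, 6, -3, 0, 6, -5; Σd² = 160
ρ = 1 − 6Σd² / [n(n²−1)] = 1 − 6×160 / (8×63) = 1 − 960/504 ≈ -0.9048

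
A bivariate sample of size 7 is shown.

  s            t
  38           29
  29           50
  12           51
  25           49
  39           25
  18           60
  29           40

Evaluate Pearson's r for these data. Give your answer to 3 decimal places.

n = 7, Σs = 190, Σt = 304, Σs² = 5740, Σt² = 14168, Σst = 7604
nΣst − ΣsΣt = 53228 − 57760 = -4532
nΣs² − (Σs)² = 40180 − 36100 = 4080; nΣt² − (Σt)² = 99176 − 92416 = 6760
r = -4532 / √(4080 × 6760) = -4532 / 5251.7426 ≈ -0.863

-0.863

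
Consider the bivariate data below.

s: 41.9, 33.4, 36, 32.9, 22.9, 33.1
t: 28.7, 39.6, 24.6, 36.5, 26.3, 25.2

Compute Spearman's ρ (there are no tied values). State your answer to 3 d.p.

Rank s: 6, 4, 5, 2, 1, 3
Rank t: 4, 6, 1, 5, 3, 2
d = rank(s) − rank(t): 2, -2, 4, -3, -2, 1; Σd² = 38
ρ = 1 − 6Σd² / [n(n²−1)] = 1 − 6×38 / (6×35) = 1 − 228/210 ≈ -0.086

-0.086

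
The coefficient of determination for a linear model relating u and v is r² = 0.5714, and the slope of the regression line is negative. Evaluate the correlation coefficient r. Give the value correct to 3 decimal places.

-0.756

|r| = √0.5714 = 0.756
The association is negative, so r = −0.756.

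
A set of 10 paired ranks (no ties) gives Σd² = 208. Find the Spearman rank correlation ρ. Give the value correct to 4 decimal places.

-0.2606

ρ = 1 − 6Σd² / [n(n²−1)] = 1 − 6×208 / (10×99)
  = 1 − 1248/990 = 1 − 1.26061 ≈ -0.2606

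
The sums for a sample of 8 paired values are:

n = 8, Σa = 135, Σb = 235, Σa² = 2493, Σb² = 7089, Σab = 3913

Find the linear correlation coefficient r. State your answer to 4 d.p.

r = (nΣab − ΣaΣb) / √[(nΣa² − (Σa)²)(nΣb² − (Σb)²)]
Numerator: 8×3913 − 135×235 = -421
Denominator: √[(19944 − 18225)(56712 − 55225)] = √[1719 × 1487] = 1598.7974
r = -421 / 1598.7974 ≈ -0.2633

-0.2633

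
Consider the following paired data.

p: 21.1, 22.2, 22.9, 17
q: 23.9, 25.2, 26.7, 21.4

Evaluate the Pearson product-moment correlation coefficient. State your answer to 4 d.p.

n = 4, Σp = 83.2, Σq = 97.2, Σp² = 1751.46, Σq² = 2377.1, Σpq = 2038.96
nΣpq − ΣpΣq = 8155.84 − 8087.04 = 68.8
nΣp² − (Σp)² = 7005.84 − 6922.24 = 83.6; nΣq² − (Σq)² = 9508.4 − 9447.84 = 60.56
r = 68.8 / √(83.6 × 60.56) = 68.8 / 71.1535 ≈ 0.9669

0.9669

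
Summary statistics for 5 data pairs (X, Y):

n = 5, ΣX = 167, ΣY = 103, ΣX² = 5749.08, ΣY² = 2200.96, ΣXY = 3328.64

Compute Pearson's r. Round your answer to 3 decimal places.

-0.958

r = (nΣXY − ΣXΣY) / √[(nΣX² − (ΣX)²)(nΣY² − (ΣY)²)]
Numerator: 5×3328.64 − 167×103 = -557.8
Denominator: √[(28745.4 − 27889)(11004.8 − 10609)] = √[856.4 × 395.8] = 582.2054
r = -557.8 / 582.2054 ≈ -0.958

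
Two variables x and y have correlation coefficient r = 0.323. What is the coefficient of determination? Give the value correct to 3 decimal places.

0.104

r² = (0.323)² = 0.104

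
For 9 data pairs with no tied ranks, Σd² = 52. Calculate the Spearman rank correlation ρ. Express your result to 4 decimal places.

ρ = 1 − 6Σd² / [n(n²−1)] = 1 − 6×52 / (9×80)
  = 1 − 312/720 = 1 − 0.43333 ≈ 0.5667

0.5667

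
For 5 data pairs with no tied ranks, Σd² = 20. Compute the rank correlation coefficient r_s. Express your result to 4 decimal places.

0.0000

ρ = 1 − 6Σd² / [n(n²−1)] = 1 − 6×20 / (5×24)
  = 1 − 120/120 = 1 − 1.00000 ≈ 0.0000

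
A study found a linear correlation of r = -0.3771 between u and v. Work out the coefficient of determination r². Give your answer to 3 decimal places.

0.142

r² = (-0.3771)² = 0.142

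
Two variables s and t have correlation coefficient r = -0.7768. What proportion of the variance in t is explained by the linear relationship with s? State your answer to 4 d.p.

r² = (-0.7768)² = 0.6034

0.6034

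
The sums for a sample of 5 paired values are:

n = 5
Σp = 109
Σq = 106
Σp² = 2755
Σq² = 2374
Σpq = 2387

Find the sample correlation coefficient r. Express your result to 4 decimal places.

0.3477

r = (nΣpq − ΣpΣq) / √[(nΣp² − (Σp)²)(nΣq² − (Σq)²)]
Numerator: 5×2387 − 109×106 = 381
Denominator: √[(13775 − 11881)(11870 − 11236)] = √[1894 × 634] = 1095.8084
r = 381 / 1095.8084 ≈ 0.3477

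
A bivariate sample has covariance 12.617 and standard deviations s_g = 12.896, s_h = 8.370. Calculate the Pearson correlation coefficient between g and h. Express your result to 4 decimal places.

0.1169

r = Cov(g,h) / (s_g · s_h) = 12.617 / (12.896 × 8.370)
  = 12.617 / 107.9395 ≈ 0.1169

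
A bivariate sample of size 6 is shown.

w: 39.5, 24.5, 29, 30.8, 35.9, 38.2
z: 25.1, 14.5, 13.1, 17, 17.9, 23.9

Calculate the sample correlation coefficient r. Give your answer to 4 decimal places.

n = 6, Σw = 197.9, Σz = 111.5, Σw² = 6698.19, Σz² = 2192.49, Σwz = 3805.79
nΣwz − ΣwΣz = 22834.74 − 22065.85 = 768.89
nΣw² − (Σw)² = 40189.14 − 39164.41 = 1024.73; nΣz² − (Σz)² = 13154.94 − 12432.25 = 722.69
r = 768.89 / √(1024.73 × 722.69) = 768.89 / 860.5592 ≈ 0.8935

0.8935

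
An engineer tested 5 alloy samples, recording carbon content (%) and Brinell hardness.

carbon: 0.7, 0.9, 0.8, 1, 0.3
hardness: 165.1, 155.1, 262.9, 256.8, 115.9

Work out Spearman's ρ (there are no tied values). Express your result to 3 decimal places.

0.500

Rank carbon: 2, 4, 3, 5, 1
Rank hardness: 3, 2, 5, 4, 1
d = rank(carbon) − rank(hardness): -1, 2, -2, 1, 0; Σd² = 10
ρ = 1 − 6Σd² / [n(n²−1)] = 1 − 6×10 / (5×24) = 1 − 60/120 ≈ 0.500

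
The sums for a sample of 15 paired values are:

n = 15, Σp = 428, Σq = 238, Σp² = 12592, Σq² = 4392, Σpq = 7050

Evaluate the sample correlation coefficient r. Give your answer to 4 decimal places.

r = (nΣpq − ΣpΣq) / √[(nΣp² − (Σp)²)(nΣq² − (Σq)²)]
Numerator: 15×7050 − 428×238 = 3886
Denominator: √[(188880 − 183184)(65880 − 56644)] = √[5696 × 9236] = 7253.1549
r = 3886 / 7253.1549 ≈ 0.5358

0.5358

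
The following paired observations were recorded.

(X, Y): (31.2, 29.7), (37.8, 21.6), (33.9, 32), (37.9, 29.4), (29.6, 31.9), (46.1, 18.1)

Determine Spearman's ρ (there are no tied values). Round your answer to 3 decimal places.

-0.771

Rank X: 2, 4, 3, 5, 1, 6
Rank Y: 4, 2, 6, 3, 5, 1
d = rank(X) − rank(Y): -2, 2, -3, 2, -4, 5; Σd² = 62
ρ = 1 − 6Σd² / [n(n²−1)] = 1 − 6×62 / (6×35) = 1 − 372/210 ≈ -0.771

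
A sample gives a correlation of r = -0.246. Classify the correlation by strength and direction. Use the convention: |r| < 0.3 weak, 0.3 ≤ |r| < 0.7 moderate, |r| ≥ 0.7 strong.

weak negative

r = -0.246 < 0 so the relationship is negative.
|r| = 0.246, which falls in the weak range.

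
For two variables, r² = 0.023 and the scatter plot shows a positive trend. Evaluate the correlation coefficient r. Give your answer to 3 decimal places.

|r| = √0.023 = 0.152
The association is positive, so r = 0.152.

0.152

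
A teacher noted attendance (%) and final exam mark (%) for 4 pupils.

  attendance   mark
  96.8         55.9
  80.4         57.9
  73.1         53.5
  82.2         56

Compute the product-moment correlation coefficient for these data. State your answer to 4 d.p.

n = 4, Σx = 332.5, Σy = 223.3, Σx² = 27934.85, Σy² = 12475.47, Σxy = 18580.33
nΣxy − ΣxΣy = 74321.32 − 74247.25 = 74.07
nΣx² − (Σx)² = 111739.4 − 110556.25 = 1183.15; nΣy² − (Σy)² = 49901.88 − 49862.89 = 38.99
r = 74.07 / √(1183.15 × 38.99) = 74.07 / 214.7813 ≈ 0.3449

0.3449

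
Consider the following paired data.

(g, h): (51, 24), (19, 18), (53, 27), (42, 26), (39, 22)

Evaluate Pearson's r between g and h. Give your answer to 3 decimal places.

n = 5, Σg = 204, Σh = 117, Σg² = 9056, Σh² = 2789, Σgh = 4947
nΣgh − ΣgΣh = 24735 − 23868 = 867
nΣg² − (Σg)² = 45280 − 41616 = 3664; nΣh² − (Σh)² = 13945 − 13689 = 256
r = 867 / √(3664 × 256) = 867 / 968.4957 ≈ 0.895

0.895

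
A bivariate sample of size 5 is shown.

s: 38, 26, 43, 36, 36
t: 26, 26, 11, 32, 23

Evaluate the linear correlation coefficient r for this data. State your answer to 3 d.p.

-0.559

n = 5, Σs = 179, Σt = 118, Σs² = 6561, Σt² = 3026, Σst = 4117
nΣst − ΣsΣt = 20585 − 21122 = -537
nΣs² − (Σs)² = 32805 − 32041 = 764; nΣt² − (Σt)² = 15130 − 13924 = 1206
r = -537 / √(764 × 1206) = -537 / 959.8875 ≈ -0.559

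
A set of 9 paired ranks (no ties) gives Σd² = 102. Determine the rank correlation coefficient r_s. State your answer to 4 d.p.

0.1500

ρ = 1 − 6Σd² / [n(n²−1)] = 1 − 6×102 / (9×80)
  = 1 − 612/720 = 1 − 0.85000 ≈ 0.1500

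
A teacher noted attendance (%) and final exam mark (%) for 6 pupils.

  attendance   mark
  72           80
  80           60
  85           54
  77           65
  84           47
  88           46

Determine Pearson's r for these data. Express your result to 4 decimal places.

-0.9640

n = 6, Σx = 486, Σy = 352, Σx² = 39538, Σy² = 21466, Σxy = 28151
nΣxy − ΣxΣy = 168906 − 171072 = -2166
nΣx² − (Σx)² = 237228 − 236196 = 1032; nΣy² − (Σy)² = 128796 − 123904 = 4892
r = -2166 / √(1032 × 4892) = -2166 / 2246.8965 ≈ -0.9640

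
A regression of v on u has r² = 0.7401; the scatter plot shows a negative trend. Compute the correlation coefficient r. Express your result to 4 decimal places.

-0.8603

|r| = √0.7401 = 0.8603
The association is negative, so r = −0.8603.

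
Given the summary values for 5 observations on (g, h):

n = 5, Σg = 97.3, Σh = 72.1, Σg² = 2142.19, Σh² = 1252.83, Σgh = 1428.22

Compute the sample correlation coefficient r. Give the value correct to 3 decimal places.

r = (nΣgh − ΣgΣh) / √[(nΣg² − (Σg)²)(nΣh² − (Σh)²)]
Numerator: 5×1428.22 − 97.3×72.1 = 125.77
Denominator: √[(10710.95 − 9467.29)(6264.15 − 5198.41)] = √[1243.66 × 1065.74] = 1151.2681
r = 125.77 / 1151.2681 ≈ 0.109

0.109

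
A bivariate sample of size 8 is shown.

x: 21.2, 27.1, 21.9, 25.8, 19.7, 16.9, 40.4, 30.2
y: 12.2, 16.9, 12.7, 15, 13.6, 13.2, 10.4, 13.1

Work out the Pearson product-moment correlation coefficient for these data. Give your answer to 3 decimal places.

-0.318

n = 8, Σx = 203.2, Σy = 107.1, Σx² = 5547, Σy² = 1459.71, Σxy = 2688.54
nΣxy − ΣxΣy = 21508.32 − 21762.72 = -254.4
nΣx² − (Σx)² = 44376 − 41290.24 = 3085.76; nΣy² − (Σy)² = 11677.68 − 11470.41 = 207.27
r = -254.4 / √(3085.76 × 207.27) = -254.4 / 799.7409 ≈ -0.318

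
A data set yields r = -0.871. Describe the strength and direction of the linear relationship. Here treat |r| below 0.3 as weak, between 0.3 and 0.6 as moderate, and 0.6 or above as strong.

strong negative

r = -0.871 < 0 so the relationship is negative.
|r| = 0.871, which falls in the strong range.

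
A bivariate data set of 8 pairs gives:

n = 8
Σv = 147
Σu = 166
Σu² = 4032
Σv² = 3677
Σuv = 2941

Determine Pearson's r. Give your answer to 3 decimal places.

-0.144

r = (nΣuv − ΣuΣv) / √[(nΣu² − (Σu)²)(nΣv² − (Σv)²)]
Numerator: 8×2941 − 166×147 = -874
Denominator: √[(32256 − 27556)(29416 − 21609)] = √[4700 × 7807] = 6057.4665
r = -874 / 6057.4665 ≈ -0.144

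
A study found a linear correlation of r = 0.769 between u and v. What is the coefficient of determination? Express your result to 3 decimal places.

r² = (0.769)² = 0.591

0.591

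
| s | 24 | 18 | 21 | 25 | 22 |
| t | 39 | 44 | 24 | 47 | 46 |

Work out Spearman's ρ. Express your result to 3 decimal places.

Rank s: 4, 1, 2, 5, 3
Rank t: 2, 3, 1, 5, 4
d = rank(s) − rank(t): 2, -2, 1, 0, -1; Σd² = 10
ρ = 1 − 6Σd² / [n(n²−1)] = 1 − 6×10 / (5×24) = 1 − 60/120 ≈ 0.500

0.500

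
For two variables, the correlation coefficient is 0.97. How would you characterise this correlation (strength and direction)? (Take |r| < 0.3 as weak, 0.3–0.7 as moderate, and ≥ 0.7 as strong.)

strong positive

r = 0.97 > 0 so the relationship is positive.
|r| = 0.97, which falls in the strong range.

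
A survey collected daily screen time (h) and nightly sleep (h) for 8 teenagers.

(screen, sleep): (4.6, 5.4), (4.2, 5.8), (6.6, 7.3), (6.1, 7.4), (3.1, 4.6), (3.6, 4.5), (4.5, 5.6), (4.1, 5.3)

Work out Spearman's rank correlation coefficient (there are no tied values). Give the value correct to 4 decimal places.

Rank screen: 6, 4, 8, 7, 1, 2, 5, 3
Rank sleep: 4, 6, 7, 8, 2, 1, 5, 3
d = rank(screen) − rank(sleep): 2, -2, 1, -1, -1, 1, 0, 0; Σd² = 12
ρ = 1 − 6Σd² / [n(n²−1)] = 1 − 6×12 / (8×63) = 1 − 72/504 ≈ 0.8571

0.8571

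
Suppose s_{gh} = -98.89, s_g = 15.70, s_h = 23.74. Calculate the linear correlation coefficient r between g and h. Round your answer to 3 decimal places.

r = Cov(g,h) / (s_g · s_h) = -98.89 / (15.70 × 23.74)
  = -98.89 / 372.7180 ≈ -0.265

-0.265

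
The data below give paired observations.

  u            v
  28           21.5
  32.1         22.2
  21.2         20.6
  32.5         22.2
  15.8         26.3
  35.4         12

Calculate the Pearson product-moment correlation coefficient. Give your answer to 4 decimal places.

-0.6642

n = 6, Σu = 165, Σv = 124.8, Σu² = 4822.9, Σv² = 2707.98, Σuv = 3313.18
nΣuv − ΣuΣv = 19879.08 − 20592 = -712.92
nΣu² − (Σu)² = 28937.4 − 27225 = 1712.4; nΣv² − (Σv)² = 16247.88 − 15575.04 = 672.84
r = -712.92 / √(1712.4 × 672.84) = -712.92 / 1073.3924 ≈ -0.6642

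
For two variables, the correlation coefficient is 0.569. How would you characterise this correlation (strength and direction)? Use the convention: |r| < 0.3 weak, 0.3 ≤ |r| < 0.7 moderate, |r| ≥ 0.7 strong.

r = 0.569 > 0 so the relationship is positive.
|r| = 0.569, which falls in the moderate range.

moderate positive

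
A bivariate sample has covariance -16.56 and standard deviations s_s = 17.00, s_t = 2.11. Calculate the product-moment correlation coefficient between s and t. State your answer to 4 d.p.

-0.4617

r = Cov(s,t) / (s_s · s_t) = -16.56 / (17.00 × 2.11)
  = -16.56 / 35.8700 ≈ -0.4617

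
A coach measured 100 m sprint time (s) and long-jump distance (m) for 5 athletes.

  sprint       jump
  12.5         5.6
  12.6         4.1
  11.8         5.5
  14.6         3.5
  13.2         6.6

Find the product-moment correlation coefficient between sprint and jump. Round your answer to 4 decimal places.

n = 5, Σx = 64.7, Σy = 25.3, Σx² = 841.65, Σy² = 134.23, Σxy = 324.78
nΣxy − ΣxΣy = 1623.9 − 1636.91 = -13.01
nΣx² − (Σx)² = 4208.25 − 4186.09 = 22.16; nΣy² − (Σy)² = 671.15 − 640.09 = 31.06
r = -13.01 / √(22.16 × 31.06) = -13.01 / 26.2353 ≈ -0.4959

-0.4959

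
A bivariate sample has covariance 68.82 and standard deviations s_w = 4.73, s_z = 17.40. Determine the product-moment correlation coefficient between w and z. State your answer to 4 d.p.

r = Cov(w,z) / (s_w · s_z) = 68.82 / (4.73 × 17.40)
  = 68.82 / 82.3020 ≈ 0.8362

0.8362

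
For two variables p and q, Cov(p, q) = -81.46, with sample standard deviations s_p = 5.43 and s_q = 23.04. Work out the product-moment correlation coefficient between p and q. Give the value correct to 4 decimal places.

-0.6511

r = Cov(p,q) / (s_p · s_q) = -81.46 / (5.43 × 23.04)
  = -81.46 / 125.1072 ≈ -0.6511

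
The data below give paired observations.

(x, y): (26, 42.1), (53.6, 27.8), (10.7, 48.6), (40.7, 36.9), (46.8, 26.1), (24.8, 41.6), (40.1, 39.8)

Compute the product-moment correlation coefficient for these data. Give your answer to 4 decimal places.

-0.9186

n = 7, Σx = 242.7, Σy = 262.9, Σx² = 9733.23, Σy² = 10264.63, Σxy = 8455.67
nΣxy − ΣxΣy = 59189.69 − 63805.83 = -4616.14
nΣx² − (Σx)² = 68132.61 − 58903.29 = 9229.32; nΣy² − (Σy)² = 71852.41 − 69116.41 = 2736
r = -4616.14 / √(9229.32 × 2736) = -4616.14 / 5025.0791 ≈ -0.9186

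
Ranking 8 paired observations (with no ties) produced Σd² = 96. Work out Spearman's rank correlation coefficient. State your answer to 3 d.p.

-0.143

ρ = 1 − 6Σd² / [n(n²−1)] = 1 − 6×96 / (8×63)
  = 1 − 576/504 = 1 − 1.1429 ≈ -0.143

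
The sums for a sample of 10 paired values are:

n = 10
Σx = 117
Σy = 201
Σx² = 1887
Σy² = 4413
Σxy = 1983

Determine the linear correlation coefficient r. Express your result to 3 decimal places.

r = (nΣxy − ΣxΣy) / √[(nΣx² − (Σx)²)(nΣy² − (Σy)²)]
Numerator: 10×1983 − 117×201 = -3687
Denominator: √[(18870 − 13689)(44130 − 40401)] = √[5181 × 3729] = 4395.4464
r = -3687 / 4395.4464 ≈ -0.839

-0.839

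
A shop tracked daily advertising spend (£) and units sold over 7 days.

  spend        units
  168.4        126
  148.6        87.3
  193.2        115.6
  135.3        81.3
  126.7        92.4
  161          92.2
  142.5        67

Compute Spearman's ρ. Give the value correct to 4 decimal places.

0.5714

Rank spend: 6, 4, 7, 2, 1, 5, 3
Rank units: 7, 3, 6, 2, 5, 4, 1
d = rank(spend) − rank(units): -1, 1, 1, 0, -4, 1, 2; Σd² = 24
ρ = 1 − 6Σd² / [n(n²−1)] = 1 − 6×24 / (7×48) = 1 − 144/336 ≈ 0.5714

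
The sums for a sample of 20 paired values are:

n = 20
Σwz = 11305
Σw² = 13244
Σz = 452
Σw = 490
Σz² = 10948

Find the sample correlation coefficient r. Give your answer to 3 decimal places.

r = (nΣwz − ΣwΣz) / √[(nΣw² − (Σw)²)(nΣz² − (Σz)²)]
Numerator: 20×11305 − 490×452 = 4620
Denominator: √[(264880 − 240100)(218960 − 204304)] = √[24780 × 14656] = 19057.1687
r = 4620 / 19057.1687 ≈ 0.242

0.242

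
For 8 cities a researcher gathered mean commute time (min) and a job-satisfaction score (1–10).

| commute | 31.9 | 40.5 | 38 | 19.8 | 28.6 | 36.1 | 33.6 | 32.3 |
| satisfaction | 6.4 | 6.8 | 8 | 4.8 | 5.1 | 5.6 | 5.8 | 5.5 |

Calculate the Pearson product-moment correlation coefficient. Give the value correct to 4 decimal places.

0.7427

n = 8, Σx = 260.8, Σy = 48, Σx² = 8787.32, Σy² = 295.5, Σxy = 1599.15
nΣxy − ΣxΣy = 12793.2 − 12518.4 = 274.8
nΣx² − (Σx)² = 70298.56 − 68016.64 = 2281.92; nΣy² − (Σy)² = 2364 − 2304 = 60
r = 274.8 / √(2281.92 × 60) = 274.8 / 370.0205 ≈ 0.7427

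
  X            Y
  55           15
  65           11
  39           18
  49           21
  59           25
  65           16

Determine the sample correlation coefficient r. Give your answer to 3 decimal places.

-0.322

n = 6, ΣX = 332, ΣY = 106, ΣX² = 18878, ΣY² = 1992, ΣXY = 5786
nΣXY − ΣXΣY = 34716 − 35192 = -476
nΣX² − (ΣX)² = 113268 − 110224 = 3044; nΣY² − (ΣY)² = 11952 − 11236 = 716
r = -476 / √(3044 × 716) = -476 / 1476.3143 ≈ -0.322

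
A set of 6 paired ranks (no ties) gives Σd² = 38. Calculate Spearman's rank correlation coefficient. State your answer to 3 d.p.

-0.086

ρ = 1 − 6Σd² / [n(n²−1)] = 1 − 6×38 / (6×35)
  = 1 − 228/210 = 1 − 1.0857 ≈ -0.086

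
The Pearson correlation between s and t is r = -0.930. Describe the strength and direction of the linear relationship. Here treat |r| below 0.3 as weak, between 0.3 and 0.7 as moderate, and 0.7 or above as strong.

r = -0.930 < 0 so the relationship is negative.
|r| = 0.930, which falls in the strong range.

strong negative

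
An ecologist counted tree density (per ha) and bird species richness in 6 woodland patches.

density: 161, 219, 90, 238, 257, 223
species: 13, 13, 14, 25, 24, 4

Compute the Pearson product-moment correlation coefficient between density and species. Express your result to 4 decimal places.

0.3267

n = 6, Σx = 1188, Σy = 93, Σx² = 254404, Σy² = 1751, Σxy = 19210
nΣxy − ΣxΣy = 115260 − 110484 = 4776
nΣx² − (Σx)² = 1526424 − 1411344 = 115080; nΣy² − (Σy)² = 10506 − 8649 = 1857
r = 4776 / √(115080 × 1857) = 4776 / 14618.6032 ≈ 0.3267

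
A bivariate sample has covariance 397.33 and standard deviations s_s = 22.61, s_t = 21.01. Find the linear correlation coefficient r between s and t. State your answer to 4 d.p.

0.8364

r = Cov(s,t) / (s_s · s_t) = 397.33 / (22.61 × 21.01)
  = 397.33 / 475.0361 ≈ 0.8364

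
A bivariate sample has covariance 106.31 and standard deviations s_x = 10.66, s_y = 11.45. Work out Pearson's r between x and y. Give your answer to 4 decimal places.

r = Cov(x,y) / (s_x · s_y) = 106.31 / (10.66 × 11.45)
  = 106.31 / 122.0570 ≈ 0.8710

0.8710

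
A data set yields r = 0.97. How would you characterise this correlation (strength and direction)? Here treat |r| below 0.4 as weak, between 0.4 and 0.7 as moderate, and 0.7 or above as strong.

r = 0.97 > 0 so the relationship is positive.
|r| = 0.97, which falls in the strong range.

strong positive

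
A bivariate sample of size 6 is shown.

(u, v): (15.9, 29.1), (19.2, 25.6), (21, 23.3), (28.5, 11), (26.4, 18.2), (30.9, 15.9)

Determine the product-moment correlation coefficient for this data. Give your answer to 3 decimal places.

-0.933

n = 6, Σu = 141.9, Σv = 123.1, Σu² = 3526.47, Σv² = 2750.11, Σuv = 2728.8
nΣuv − ΣuΣv = 16372.8 − 17467.89 = -1095.09
nΣu² − (Σu)² = 21158.82 − 20135.61 = 1023.21; nΣv² − (Σv)² = 16500.66 − 15153.61 = 1347.05
r = -1095.09 / √(1023.21 × 1347.05) = -1095.09 / 1174.0166 ≈ -0.933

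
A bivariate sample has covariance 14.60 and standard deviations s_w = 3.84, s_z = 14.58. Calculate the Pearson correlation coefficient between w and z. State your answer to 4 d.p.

r = Cov(w,z) / (s_w · s_z) = 14.60 / (3.84 × 14.58)
  = 14.60 / 55.9872 ≈ 0.2608

0.2608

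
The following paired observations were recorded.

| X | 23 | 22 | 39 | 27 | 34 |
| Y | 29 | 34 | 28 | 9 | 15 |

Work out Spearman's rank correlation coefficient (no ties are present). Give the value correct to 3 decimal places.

Rank X: 2, 1, 5, 3, 4
Rank Y: 4, 5, 3, 1, 2
d = rank(X) − rank(Y): -2, -4, 2, 2, 2; Σd² = 32
ρ = 1 − 6Σd² / [n(n²−1)] = 1 − 6×32 / (5×24) = 1 − 192/120 ≈ -0.600

-0.600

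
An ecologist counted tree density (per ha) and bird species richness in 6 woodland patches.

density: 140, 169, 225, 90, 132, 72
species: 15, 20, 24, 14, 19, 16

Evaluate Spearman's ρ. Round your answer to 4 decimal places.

Rank density: 4, 5, 6, 2, 3, 1
Rank species: 2, 5, 6, 1, 4, 3
d = rank(density) − rank(species): 2, 0, 0, 1, -1, -2; Σd² = 10
ρ = 1 − 6Σd² / [n(n²−1)] = 1 − 6×10 / (6×35) = 1 − 60/210 ≈ 0.7143

0.7143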